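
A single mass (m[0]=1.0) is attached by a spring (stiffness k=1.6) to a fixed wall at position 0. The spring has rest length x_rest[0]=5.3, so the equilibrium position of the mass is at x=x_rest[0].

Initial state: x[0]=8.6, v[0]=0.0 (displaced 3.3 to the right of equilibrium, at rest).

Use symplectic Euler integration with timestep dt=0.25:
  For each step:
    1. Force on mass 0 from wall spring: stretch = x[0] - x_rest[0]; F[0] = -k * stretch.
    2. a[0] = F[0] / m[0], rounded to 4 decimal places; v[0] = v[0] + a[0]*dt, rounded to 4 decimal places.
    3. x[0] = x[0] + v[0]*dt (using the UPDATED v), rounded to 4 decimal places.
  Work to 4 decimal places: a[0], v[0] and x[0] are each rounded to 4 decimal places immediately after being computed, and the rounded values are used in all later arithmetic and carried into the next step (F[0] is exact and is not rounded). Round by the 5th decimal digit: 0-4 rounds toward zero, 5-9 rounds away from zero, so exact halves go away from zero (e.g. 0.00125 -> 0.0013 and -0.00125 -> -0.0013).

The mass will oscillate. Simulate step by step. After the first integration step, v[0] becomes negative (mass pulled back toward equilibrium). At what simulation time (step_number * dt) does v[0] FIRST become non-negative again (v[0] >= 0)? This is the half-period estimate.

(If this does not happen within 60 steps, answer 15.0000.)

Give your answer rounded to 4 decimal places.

Answer: 2.5000

Derivation:
Step 0: x=[8.6000] v=[0.0000]
Step 1: x=[8.2700] v=[-1.3200]
Step 2: x=[7.6430] v=[-2.5080]
Step 3: x=[6.7817] v=[-3.4452]
Step 4: x=[5.7722] v=[-4.0379]
Step 5: x=[4.7155] v=[-4.2268]
Step 6: x=[3.7173] v=[-3.9930]
Step 7: x=[2.8773] v=[-3.3599]
Step 8: x=[2.2796] v=[-2.3908]
Step 9: x=[1.9839] v=[-1.1827]
Step 10: x=[2.0199] v=[0.1438]
First v>=0 after going negative at step 10, time=2.5000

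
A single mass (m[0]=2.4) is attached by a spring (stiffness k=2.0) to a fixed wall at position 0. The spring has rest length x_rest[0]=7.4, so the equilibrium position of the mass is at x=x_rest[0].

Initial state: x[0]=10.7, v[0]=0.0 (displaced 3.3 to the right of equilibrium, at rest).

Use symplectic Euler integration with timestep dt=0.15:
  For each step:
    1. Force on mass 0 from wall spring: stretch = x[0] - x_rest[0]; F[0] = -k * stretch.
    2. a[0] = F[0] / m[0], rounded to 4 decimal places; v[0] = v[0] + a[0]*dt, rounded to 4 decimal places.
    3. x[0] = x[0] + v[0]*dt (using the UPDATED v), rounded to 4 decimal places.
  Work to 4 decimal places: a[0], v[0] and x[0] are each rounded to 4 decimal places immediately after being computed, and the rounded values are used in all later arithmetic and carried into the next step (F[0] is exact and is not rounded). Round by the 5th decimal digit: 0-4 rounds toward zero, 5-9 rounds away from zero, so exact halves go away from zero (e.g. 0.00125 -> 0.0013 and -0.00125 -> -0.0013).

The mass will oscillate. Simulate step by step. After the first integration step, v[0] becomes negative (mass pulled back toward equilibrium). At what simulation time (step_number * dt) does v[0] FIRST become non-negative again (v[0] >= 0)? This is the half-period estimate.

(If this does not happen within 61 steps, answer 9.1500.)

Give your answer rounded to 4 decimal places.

Step 0: x=[10.7000] v=[0.0000]
Step 1: x=[10.6381] v=[-0.4125]
Step 2: x=[10.5155] v=[-0.8173]
Step 3: x=[10.3345] v=[-1.2067]
Step 4: x=[10.0985] v=[-1.5735]
Step 5: x=[9.8119] v=[-1.9108]
Step 6: x=[9.4801] v=[-2.2123]
Step 7: x=[9.1093] v=[-2.4723]
Step 8: x=[8.7064] v=[-2.6860]
Step 9: x=[8.2790] v=[-2.8493]
Step 10: x=[7.8351] v=[-2.9592]
Step 11: x=[7.3831] v=[-3.0136]
Step 12: x=[6.9314] v=[-3.0115]
Step 13: x=[6.4885] v=[-2.9529]
Step 14: x=[6.0627] v=[-2.8390]
Step 15: x=[5.6619] v=[-2.6718]
Step 16: x=[5.2937] v=[-2.4545]
Step 17: x=[4.9650] v=[-2.1912]
Step 18: x=[4.6820] v=[-1.8868]
Step 19: x=[4.4499] v=[-1.5471]
Step 20: x=[4.2732] v=[-1.1783]
Step 21: x=[4.1551] v=[-0.7874]
Step 22: x=[4.0978] v=[-0.3818]
Step 23: x=[4.1025] v=[0.0310]
First v>=0 after going negative at step 23, time=3.4500

Answer: 3.4500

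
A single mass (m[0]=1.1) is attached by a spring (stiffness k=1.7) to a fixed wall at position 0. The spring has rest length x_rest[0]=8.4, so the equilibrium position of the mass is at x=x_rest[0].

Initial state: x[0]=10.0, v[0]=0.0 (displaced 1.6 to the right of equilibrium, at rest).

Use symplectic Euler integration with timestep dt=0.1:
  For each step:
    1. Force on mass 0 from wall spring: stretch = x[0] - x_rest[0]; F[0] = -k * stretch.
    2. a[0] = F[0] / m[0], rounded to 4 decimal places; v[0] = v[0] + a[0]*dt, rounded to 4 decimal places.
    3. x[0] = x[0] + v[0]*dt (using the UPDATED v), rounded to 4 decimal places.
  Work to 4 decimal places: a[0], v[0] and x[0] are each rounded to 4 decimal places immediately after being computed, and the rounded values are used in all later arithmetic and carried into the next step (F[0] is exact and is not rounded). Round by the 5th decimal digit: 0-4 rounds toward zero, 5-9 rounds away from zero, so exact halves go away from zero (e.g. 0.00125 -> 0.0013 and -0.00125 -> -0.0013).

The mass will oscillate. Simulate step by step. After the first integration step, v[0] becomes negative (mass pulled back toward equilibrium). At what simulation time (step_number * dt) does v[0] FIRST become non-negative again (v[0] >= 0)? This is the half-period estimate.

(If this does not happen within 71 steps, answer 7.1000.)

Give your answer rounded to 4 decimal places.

Step 0: x=[10.0000] v=[0.0000]
Step 1: x=[9.9753] v=[-0.2473]
Step 2: x=[9.9262] v=[-0.4908]
Step 3: x=[9.8535] v=[-0.7267]
Step 4: x=[9.7584] v=[-0.9513]
Step 5: x=[9.6423] v=[-1.1612]
Step 6: x=[9.5070] v=[-1.3532]
Step 7: x=[9.3546] v=[-1.5243]
Step 8: x=[9.1874] v=[-1.6718]
Step 9: x=[9.0081] v=[-1.7935]
Step 10: x=[8.8194] v=[-1.8875]
Step 11: x=[8.6242] v=[-1.9523]
Step 12: x=[8.4255] v=[-1.9870]
Step 13: x=[8.2264] v=[-1.9909]
Step 14: x=[8.0300] v=[-1.9641]
Step 15: x=[7.8393] v=[-1.9069]
Step 16: x=[7.6573] v=[-1.8203]
Step 17: x=[7.4868] v=[-1.7055]
Step 18: x=[7.3304] v=[-1.5644]
Step 19: x=[7.1905] v=[-1.3991]
Step 20: x=[7.0693] v=[-1.2122]
Step 21: x=[6.9686] v=[-1.0066]
Step 22: x=[6.8901] v=[-0.7854]
Step 23: x=[6.8349] v=[-0.5521]
Step 24: x=[6.8039] v=[-0.3102]
Step 25: x=[6.7976] v=[-0.0635]
Step 26: x=[6.8160] v=[0.1841]
First v>=0 after going negative at step 26, time=2.6000

Answer: 2.6000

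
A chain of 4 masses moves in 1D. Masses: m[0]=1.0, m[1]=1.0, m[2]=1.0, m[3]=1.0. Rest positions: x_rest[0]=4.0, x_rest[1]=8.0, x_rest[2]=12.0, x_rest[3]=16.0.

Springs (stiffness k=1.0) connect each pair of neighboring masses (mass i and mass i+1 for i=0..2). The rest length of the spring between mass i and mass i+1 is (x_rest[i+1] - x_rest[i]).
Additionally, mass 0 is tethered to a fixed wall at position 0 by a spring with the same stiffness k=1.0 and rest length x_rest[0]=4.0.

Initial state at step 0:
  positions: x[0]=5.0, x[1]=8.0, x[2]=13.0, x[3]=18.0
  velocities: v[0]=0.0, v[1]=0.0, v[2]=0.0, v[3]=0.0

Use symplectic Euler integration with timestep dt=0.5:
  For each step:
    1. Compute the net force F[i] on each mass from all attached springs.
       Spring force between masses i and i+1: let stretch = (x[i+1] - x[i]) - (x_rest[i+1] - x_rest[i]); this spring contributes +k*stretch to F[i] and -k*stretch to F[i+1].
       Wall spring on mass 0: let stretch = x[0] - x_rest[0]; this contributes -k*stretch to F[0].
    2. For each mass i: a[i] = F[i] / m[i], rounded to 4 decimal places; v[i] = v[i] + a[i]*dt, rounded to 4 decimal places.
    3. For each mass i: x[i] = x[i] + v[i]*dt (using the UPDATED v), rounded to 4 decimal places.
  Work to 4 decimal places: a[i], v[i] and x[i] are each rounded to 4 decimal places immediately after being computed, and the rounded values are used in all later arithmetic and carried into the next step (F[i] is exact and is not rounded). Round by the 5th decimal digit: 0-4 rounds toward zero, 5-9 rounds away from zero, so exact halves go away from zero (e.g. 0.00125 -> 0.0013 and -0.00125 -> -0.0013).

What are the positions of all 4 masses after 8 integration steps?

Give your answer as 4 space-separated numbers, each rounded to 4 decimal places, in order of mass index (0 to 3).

Answer: 4.6789 8.1930 11.4148 16.4538

Derivation:
Step 0: x=[5.0000 8.0000 13.0000 18.0000] v=[0.0000 0.0000 0.0000 0.0000]
Step 1: x=[4.5000 8.5000 13.0000 17.7500] v=[-1.0000 1.0000 0.0000 -0.5000]
Step 2: x=[3.8750 9.1250 13.0625 17.3125] v=[-1.2500 1.2500 0.1250 -0.8750]
Step 3: x=[3.5938 9.4219 13.2032 16.8125] v=[-0.5625 0.5938 0.2813 -1.0000]
Step 4: x=[3.8712 9.2071 13.3009 16.4102] v=[0.5547 -0.4296 0.1953 -0.8047]
Step 5: x=[4.5148 8.6818 13.1524 16.2305] v=[1.2871 -1.0507 -0.2970 -0.3594]
Step 6: x=[5.0714 8.2324 12.6558 16.2813] v=[1.1132 -0.8989 -0.9933 0.1016]
Step 7: x=[5.1504 8.0986 11.9597 16.4258] v=[0.1580 -0.2677 -1.3923 0.2889]
Step 8: x=[4.6789 8.1930 11.4148 16.4538] v=[-0.9431 0.1888 -1.0898 0.0559]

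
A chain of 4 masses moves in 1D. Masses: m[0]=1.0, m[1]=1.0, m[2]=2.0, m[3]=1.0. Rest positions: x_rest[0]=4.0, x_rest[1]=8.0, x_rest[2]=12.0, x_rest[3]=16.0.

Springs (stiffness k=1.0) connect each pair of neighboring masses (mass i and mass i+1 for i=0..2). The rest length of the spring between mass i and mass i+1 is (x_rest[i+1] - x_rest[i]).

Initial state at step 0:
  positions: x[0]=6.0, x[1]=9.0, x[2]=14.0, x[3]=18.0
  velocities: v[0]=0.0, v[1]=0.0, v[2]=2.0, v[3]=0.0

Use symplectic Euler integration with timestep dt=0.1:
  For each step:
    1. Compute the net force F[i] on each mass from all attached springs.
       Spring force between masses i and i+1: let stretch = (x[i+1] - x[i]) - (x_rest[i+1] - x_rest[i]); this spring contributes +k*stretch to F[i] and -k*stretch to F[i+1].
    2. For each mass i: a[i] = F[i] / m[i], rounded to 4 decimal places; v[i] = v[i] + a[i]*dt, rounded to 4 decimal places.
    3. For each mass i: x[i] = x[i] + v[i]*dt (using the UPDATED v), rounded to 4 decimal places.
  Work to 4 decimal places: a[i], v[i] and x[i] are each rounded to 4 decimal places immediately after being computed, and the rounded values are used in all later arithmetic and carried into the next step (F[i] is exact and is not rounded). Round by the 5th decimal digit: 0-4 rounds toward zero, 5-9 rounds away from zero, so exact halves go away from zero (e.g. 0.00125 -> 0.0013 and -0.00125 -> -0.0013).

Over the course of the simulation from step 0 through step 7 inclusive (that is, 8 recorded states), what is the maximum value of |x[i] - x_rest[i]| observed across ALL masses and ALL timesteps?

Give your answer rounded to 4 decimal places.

Answer: 3.1710

Derivation:
Step 0: x=[6.0000 9.0000 14.0000 18.0000] v=[0.0000 0.0000 2.0000 0.0000]
Step 1: x=[5.9900 9.0200 14.1950 18.0000] v=[-0.1000 0.2000 1.9500 0.0000]
Step 2: x=[5.9703 9.0615 14.3832 18.0020] v=[-0.1970 0.4145 1.8815 0.0195]
Step 3: x=[5.9415 9.1253 14.5628 18.0078] v=[-0.2879 0.6376 1.7964 0.0576]
Step 4: x=[5.9046 9.2116 14.7325 18.0191] v=[-0.3695 0.8630 1.6968 0.1131]
Step 5: x=[5.8607 9.3200 14.8910 18.0375] v=[-0.4388 1.0844 1.5851 0.1844]
Step 6: x=[5.8114 9.4496 15.0374 18.0645] v=[-0.4929 1.2956 1.4639 0.2698]
Step 7: x=[5.7585 9.5987 15.1710 18.1012] v=[-0.5291 1.4906 1.3359 0.3671]
Max displacement = 3.1710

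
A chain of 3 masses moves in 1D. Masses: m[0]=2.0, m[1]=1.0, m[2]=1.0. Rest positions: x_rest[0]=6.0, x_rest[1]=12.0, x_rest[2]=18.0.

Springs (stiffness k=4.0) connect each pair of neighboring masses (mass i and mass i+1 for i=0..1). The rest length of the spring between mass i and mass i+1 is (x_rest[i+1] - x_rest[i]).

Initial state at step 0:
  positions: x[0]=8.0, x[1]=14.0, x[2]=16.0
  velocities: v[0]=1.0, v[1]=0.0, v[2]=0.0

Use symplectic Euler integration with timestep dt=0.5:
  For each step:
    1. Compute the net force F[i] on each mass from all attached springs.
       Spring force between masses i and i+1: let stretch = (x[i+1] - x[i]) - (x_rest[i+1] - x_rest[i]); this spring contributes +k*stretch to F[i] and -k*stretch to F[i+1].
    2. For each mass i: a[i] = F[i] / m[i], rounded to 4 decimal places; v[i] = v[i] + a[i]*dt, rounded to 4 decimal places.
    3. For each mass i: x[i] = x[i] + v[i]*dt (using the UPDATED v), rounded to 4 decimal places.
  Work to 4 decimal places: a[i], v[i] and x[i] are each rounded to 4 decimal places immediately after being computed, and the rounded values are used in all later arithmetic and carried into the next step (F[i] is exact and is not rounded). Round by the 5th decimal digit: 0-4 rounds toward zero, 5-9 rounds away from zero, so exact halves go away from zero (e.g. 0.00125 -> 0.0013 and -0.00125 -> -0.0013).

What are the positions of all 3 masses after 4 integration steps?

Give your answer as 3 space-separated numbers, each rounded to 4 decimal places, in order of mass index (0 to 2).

Step 0: x=[8.0000 14.0000 16.0000] v=[1.0000 0.0000 0.0000]
Step 1: x=[8.5000 10.0000 20.0000] v=[1.0000 -8.0000 8.0000]
Step 2: x=[6.7500 14.5000 20.0000] v=[-3.5000 9.0000 0.0000]
Step 3: x=[5.8750 16.7500 20.5000] v=[-1.7500 4.5000 1.0000]
Step 4: x=[7.4375 11.8750 23.2500] v=[3.1250 -9.7500 5.5000]

Answer: 7.4375 11.8750 23.2500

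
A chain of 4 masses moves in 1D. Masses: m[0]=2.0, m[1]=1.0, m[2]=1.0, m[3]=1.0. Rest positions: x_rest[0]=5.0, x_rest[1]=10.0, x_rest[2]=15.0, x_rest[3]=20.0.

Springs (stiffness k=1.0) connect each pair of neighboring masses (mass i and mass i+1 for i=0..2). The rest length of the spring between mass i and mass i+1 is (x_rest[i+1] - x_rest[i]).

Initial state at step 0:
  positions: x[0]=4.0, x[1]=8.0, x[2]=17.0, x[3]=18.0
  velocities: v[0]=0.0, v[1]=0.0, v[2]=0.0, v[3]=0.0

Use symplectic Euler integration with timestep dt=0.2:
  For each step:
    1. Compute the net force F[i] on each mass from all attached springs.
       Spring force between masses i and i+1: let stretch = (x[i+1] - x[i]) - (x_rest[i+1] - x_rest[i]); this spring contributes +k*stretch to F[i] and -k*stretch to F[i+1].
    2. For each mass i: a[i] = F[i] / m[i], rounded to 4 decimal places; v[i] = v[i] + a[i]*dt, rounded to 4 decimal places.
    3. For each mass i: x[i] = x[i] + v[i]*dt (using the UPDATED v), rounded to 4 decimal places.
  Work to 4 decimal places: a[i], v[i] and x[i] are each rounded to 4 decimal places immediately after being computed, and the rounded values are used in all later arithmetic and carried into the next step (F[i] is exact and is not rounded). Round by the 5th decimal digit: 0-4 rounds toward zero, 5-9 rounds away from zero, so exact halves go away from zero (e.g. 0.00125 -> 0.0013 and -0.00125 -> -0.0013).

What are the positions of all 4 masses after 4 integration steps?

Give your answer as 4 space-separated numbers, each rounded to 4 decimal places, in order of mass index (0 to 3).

Answer: 3.8613 9.5844 14.3646 19.3283

Derivation:
Step 0: x=[4.0000 8.0000 17.0000 18.0000] v=[0.0000 0.0000 0.0000 0.0000]
Step 1: x=[3.9800 8.2000 16.6800 18.1600] v=[-0.1000 1.0000 -1.6000 0.8000]
Step 2: x=[3.9444 8.5704 16.0800 18.4608] v=[-0.1780 1.8520 -3.0000 1.5040]
Step 3: x=[3.9013 9.0561 15.2748 18.8664] v=[-0.2154 2.4287 -4.0258 2.0278]
Step 4: x=[3.8613 9.5844 14.3646 19.3283] v=[-0.1999 2.6415 -4.5512 2.3095]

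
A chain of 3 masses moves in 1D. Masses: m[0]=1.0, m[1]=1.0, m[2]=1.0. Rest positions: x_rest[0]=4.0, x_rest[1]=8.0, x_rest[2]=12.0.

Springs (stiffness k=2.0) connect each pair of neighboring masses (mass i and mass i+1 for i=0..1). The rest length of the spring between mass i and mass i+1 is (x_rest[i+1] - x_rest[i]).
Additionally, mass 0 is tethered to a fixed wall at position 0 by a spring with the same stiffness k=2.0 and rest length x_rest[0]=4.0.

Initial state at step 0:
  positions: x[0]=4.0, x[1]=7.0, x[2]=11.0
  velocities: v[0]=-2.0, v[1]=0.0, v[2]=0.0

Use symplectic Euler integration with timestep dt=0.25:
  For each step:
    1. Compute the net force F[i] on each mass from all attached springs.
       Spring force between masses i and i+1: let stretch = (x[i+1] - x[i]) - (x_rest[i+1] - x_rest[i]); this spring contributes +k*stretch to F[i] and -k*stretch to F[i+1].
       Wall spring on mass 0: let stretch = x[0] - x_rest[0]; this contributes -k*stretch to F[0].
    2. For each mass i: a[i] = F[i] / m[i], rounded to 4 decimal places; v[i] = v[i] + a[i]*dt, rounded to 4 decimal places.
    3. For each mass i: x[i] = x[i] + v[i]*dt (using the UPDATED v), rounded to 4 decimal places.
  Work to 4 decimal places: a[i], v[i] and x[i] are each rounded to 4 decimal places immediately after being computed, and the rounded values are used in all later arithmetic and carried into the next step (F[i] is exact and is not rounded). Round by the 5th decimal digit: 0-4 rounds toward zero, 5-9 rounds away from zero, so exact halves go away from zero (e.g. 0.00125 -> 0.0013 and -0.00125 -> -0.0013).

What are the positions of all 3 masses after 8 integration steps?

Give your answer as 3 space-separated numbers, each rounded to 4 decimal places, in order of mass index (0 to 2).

Answer: 4.1077 6.7243 11.2092

Derivation:
Step 0: x=[4.0000 7.0000 11.0000] v=[-2.0000 0.0000 0.0000]
Step 1: x=[3.3750 7.1250 11.0000] v=[-2.5000 0.5000 0.0000]
Step 2: x=[2.7969 7.2656 11.0156] v=[-2.3125 0.5625 0.0625]
Step 3: x=[2.4278 7.3164 11.0625] v=[-1.4766 0.2032 0.1875]
Step 4: x=[2.3663 7.2244 11.1411] v=[-0.2462 -0.3681 0.3145]
Step 5: x=[2.6162 7.0147 11.2302] v=[0.9997 -0.8388 0.3562]
Step 6: x=[3.0889 6.7821 11.2923] v=[1.8909 -0.9303 0.2485]
Step 7: x=[3.6372 6.6517 11.2907] v=[2.1931 -0.5218 -0.0066]
Step 8: x=[4.1077 6.7243 11.2092] v=[1.8818 0.2905 -0.3261]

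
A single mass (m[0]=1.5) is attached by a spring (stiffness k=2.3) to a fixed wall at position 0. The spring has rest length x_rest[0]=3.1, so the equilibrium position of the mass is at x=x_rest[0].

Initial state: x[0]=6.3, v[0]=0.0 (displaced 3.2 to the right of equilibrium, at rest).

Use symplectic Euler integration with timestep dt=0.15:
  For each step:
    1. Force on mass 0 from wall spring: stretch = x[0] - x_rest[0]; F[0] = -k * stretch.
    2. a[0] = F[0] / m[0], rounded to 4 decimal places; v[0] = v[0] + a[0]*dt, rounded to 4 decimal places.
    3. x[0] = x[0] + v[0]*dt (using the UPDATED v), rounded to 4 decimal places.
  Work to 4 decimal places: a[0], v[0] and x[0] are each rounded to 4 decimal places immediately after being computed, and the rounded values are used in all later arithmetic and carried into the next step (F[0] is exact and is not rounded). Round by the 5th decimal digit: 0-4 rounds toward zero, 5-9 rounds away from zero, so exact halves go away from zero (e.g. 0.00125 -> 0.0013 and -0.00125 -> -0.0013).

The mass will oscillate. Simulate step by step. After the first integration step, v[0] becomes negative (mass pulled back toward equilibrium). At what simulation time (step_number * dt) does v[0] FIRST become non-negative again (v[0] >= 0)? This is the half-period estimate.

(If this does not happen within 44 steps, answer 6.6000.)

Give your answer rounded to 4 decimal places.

Step 0: x=[6.3000] v=[0.0000]
Step 1: x=[6.1896] v=[-0.7360]
Step 2: x=[5.9726] v=[-1.4466]
Step 3: x=[5.6565] v=[-2.1073]
Step 4: x=[5.2522] v=[-2.6953]
Step 5: x=[4.7737] v=[-3.1903]
Step 6: x=[4.2374] v=[-3.5752]
Step 7: x=[3.6619] v=[-3.8368]
Step 8: x=[3.0670] v=[-3.9660]
Step 9: x=[2.4732] v=[-3.9584]
Step 10: x=[1.9011] v=[-3.8142]
Step 11: x=[1.3703] v=[-3.5385]
Step 12: x=[0.8992] v=[-3.1407]
Step 13: x=[0.5040] v=[-2.6345]
Step 14: x=[0.1984] v=[-2.0374]
Step 15: x=[-0.0071] v=[-1.3700]
Step 16: x=[-0.1054] v=[-0.6554]
Step 17: x=[-0.0931] v=[0.0818]
First v>=0 after going negative at step 17, time=2.5500

Answer: 2.5500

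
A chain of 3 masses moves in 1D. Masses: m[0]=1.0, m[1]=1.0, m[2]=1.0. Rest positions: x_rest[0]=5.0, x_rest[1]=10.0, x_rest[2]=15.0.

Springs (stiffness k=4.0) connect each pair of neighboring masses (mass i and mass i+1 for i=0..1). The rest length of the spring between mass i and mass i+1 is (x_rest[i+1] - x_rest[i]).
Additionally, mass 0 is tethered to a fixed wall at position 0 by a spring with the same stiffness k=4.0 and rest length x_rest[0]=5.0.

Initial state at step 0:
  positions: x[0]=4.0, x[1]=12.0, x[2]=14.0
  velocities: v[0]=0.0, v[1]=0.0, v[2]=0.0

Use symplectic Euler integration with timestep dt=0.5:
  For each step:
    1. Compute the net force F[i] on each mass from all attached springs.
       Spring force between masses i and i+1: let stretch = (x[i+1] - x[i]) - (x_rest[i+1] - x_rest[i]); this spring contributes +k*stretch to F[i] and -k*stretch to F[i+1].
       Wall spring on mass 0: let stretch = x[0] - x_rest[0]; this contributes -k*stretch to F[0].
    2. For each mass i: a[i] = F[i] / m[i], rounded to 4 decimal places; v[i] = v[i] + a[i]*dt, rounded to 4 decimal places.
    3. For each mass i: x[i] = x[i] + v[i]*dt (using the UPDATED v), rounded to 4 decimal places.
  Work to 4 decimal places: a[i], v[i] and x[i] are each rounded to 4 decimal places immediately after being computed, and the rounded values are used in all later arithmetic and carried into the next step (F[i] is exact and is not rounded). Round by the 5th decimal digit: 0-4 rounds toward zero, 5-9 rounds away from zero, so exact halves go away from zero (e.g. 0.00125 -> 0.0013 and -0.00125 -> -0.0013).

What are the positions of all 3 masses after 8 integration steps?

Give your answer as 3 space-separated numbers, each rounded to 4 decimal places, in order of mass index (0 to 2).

Step 0: x=[4.0000 12.0000 14.0000] v=[0.0000 0.0000 0.0000]
Step 1: x=[8.0000 6.0000 17.0000] v=[8.0000 -12.0000 6.0000]
Step 2: x=[2.0000 13.0000 14.0000] v=[-12.0000 14.0000 -6.0000]
Step 3: x=[5.0000 10.0000 15.0000] v=[6.0000 -6.0000 2.0000]
Step 4: x=[8.0000 7.0000 16.0000] v=[6.0000 -6.0000 2.0000]
Step 5: x=[2.0000 14.0000 13.0000] v=[-12.0000 14.0000 -6.0000]
Step 6: x=[6.0000 8.0000 16.0000] v=[8.0000 -12.0000 6.0000]
Step 7: x=[6.0000 8.0000 16.0000] v=[0.0000 0.0000 0.0000]
Step 8: x=[2.0000 14.0000 13.0000] v=[-8.0000 12.0000 -6.0000]

Answer: 2.0000 14.0000 13.0000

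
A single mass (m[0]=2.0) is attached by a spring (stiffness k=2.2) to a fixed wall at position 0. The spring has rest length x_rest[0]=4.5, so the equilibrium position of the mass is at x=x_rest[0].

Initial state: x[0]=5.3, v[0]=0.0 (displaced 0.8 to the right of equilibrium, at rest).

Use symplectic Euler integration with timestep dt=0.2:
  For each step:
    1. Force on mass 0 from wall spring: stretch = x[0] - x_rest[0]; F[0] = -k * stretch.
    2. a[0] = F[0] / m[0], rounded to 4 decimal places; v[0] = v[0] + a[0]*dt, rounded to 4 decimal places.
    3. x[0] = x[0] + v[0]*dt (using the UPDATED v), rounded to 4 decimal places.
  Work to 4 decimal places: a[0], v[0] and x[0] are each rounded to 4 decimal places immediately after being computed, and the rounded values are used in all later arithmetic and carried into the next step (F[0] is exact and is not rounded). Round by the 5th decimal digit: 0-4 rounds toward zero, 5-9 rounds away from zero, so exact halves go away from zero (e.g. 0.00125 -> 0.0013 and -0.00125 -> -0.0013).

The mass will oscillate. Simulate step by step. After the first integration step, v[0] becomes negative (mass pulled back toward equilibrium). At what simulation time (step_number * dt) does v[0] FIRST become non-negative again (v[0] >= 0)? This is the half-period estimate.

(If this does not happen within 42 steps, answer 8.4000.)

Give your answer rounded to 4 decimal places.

Step 0: x=[5.3000] v=[0.0000]
Step 1: x=[5.2648] v=[-0.1760]
Step 2: x=[5.1959] v=[-0.3443]
Step 3: x=[5.0964] v=[-0.4974]
Step 4: x=[4.9707] v=[-0.6286]
Step 5: x=[4.8243] v=[-0.7322]
Step 6: x=[4.6636] v=[-0.8035]
Step 7: x=[4.4957] v=[-0.8395]
Step 8: x=[4.3280] v=[-0.8386]
Step 9: x=[4.1678] v=[-0.8008]
Step 10: x=[4.0223] v=[-0.7277]
Step 11: x=[3.8978] v=[-0.6226]
Step 12: x=[3.7998] v=[-0.4901]
Step 13: x=[3.7326] v=[-0.3361]
Step 14: x=[3.6991] v=[-0.1673]
Step 15: x=[3.7009] v=[0.0089]
First v>=0 after going negative at step 15, time=3.0000

Answer: 3.0000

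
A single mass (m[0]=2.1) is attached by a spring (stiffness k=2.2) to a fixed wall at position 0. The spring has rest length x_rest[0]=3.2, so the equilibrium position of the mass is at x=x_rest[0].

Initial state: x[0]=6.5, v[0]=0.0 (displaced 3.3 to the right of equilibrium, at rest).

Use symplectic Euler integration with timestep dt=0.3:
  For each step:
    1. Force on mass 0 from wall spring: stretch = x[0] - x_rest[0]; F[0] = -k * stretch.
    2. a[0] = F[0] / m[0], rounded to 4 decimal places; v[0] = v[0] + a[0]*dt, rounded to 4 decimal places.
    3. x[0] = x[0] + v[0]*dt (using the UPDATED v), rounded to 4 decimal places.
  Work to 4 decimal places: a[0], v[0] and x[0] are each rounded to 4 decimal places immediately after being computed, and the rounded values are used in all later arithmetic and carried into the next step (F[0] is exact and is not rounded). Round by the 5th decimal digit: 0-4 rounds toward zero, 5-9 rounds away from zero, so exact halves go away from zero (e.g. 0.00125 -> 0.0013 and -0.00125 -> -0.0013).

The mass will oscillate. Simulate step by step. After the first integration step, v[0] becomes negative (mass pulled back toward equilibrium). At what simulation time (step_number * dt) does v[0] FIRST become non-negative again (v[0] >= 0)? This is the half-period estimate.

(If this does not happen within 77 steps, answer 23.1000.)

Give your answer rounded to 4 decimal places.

Answer: 3.3000

Derivation:
Step 0: x=[6.5000] v=[0.0000]
Step 1: x=[6.1889] v=[-1.0371]
Step 2: x=[5.5960] v=[-1.9765]
Step 3: x=[4.7772] v=[-2.7295]
Step 4: x=[3.8096] v=[-3.2252]
Step 5: x=[2.7846] v=[-3.4168]
Step 6: x=[1.7987] v=[-3.2862]
Step 7: x=[0.9450] v=[-2.8458]
Step 8: x=[0.3039] v=[-2.1371]
Step 9: x=[-0.0642] v=[-1.2269]
Step 10: x=[-0.1245] v=[-0.2010]
Step 11: x=[0.1286] v=[0.8438]
First v>=0 after going negative at step 11, time=3.3000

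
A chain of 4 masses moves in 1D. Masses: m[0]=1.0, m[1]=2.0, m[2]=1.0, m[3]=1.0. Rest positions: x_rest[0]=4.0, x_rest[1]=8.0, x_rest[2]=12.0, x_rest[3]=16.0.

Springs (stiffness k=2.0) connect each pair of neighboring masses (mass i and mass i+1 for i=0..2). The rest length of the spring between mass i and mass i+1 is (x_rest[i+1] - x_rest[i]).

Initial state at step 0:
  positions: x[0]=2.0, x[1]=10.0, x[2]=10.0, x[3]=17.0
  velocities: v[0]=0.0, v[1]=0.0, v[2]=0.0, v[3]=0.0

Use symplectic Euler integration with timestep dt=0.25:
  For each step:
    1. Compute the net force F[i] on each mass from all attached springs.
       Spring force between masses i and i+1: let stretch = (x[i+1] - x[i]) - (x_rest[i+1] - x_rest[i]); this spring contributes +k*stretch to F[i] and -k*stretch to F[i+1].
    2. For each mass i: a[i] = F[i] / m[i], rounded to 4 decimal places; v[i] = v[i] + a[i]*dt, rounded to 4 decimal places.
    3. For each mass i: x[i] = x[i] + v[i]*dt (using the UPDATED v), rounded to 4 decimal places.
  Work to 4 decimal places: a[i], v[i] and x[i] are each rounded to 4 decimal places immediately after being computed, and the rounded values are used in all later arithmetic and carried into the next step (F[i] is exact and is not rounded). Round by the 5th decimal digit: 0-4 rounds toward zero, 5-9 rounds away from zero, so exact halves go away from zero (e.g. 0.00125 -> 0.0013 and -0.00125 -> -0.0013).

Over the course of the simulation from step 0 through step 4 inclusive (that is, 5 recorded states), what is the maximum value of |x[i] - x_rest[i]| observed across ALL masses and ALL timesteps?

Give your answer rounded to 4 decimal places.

Step 0: x=[2.0000 10.0000 10.0000 17.0000] v=[0.0000 0.0000 0.0000 0.0000]
Step 1: x=[2.5000 9.5000 10.8750 16.6250] v=[2.0000 -2.0000 3.5000 -1.5000]
Step 2: x=[3.3750 8.6484 12.2969 16.0313] v=[3.5000 -3.4063 5.6875 -2.3750]
Step 3: x=[4.4092 7.6953 13.7295 15.4708] v=[4.1367 -3.8125 5.7305 -2.2422]
Step 4: x=[5.3542 6.9139 14.6255 15.1926] v=[3.7798 -3.1255 3.5841 -1.1129]
Max displacement = 2.6255

Answer: 2.6255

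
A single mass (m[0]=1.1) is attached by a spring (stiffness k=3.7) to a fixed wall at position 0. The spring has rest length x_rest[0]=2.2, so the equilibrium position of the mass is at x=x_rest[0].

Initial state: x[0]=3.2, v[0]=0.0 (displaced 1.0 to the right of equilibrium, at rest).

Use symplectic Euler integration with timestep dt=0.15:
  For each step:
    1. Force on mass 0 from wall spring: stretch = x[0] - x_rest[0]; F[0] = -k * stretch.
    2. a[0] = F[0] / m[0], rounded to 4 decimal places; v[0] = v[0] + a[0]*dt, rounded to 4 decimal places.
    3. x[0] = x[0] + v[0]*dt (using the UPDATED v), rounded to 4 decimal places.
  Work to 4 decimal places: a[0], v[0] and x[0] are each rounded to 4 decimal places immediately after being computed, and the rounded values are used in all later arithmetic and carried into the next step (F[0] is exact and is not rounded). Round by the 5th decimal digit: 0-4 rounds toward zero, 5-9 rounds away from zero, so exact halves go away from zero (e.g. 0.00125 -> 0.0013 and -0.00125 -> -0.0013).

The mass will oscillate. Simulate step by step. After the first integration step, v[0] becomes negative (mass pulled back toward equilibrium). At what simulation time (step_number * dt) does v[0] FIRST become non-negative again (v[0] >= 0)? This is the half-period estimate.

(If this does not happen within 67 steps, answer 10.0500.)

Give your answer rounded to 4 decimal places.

Answer: 1.8000

Derivation:
Step 0: x=[3.2000] v=[0.0000]
Step 1: x=[3.1243] v=[-0.5045]
Step 2: x=[2.9787] v=[-0.9709]
Step 3: x=[2.7741] v=[-1.3638]
Step 4: x=[2.5261] v=[-1.6535]
Step 5: x=[2.2534] v=[-1.8180]
Step 6: x=[1.9767] v=[-1.8449]
Step 7: x=[1.7169] v=[-1.7322]
Step 8: x=[1.4936] v=[-1.4885]
Step 9: x=[1.3238] v=[-1.1321]
Step 10: x=[1.2203] v=[-0.6900]
Step 11: x=[1.1909] v=[-0.1957]
Step 12: x=[1.2379] v=[0.3134]
First v>=0 after going negative at step 12, time=1.8000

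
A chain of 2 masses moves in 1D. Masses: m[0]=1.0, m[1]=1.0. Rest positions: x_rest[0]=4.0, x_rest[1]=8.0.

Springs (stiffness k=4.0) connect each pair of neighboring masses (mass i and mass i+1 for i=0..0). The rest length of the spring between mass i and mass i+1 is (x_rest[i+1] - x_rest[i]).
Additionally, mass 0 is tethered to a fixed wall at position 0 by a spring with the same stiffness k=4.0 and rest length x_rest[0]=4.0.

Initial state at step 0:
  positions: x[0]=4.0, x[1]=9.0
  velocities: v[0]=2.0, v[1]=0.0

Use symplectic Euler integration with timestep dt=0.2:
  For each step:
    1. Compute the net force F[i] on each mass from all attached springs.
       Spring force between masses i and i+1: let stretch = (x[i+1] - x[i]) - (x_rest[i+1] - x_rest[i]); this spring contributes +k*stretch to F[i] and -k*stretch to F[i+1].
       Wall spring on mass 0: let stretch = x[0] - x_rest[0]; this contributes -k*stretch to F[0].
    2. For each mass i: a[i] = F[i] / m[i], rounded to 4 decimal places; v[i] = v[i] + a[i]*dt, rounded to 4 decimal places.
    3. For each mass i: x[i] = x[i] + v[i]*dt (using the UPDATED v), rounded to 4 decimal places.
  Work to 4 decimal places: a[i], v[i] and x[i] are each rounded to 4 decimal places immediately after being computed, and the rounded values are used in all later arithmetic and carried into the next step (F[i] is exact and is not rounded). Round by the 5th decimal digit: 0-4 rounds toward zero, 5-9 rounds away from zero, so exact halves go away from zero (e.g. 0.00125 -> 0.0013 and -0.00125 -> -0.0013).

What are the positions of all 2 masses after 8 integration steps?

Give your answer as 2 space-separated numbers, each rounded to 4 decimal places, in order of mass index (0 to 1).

Step 0: x=[4.0000 9.0000] v=[2.0000 0.0000]
Step 1: x=[4.5600 8.8400] v=[2.8000 -0.8000]
Step 2: x=[5.0752 8.6352] v=[2.5760 -1.0240]
Step 3: x=[5.3480 8.5008] v=[1.3638 -0.6720]
Step 4: x=[5.2695 8.5020] v=[-0.3924 0.0058]
Step 5: x=[4.8651 8.6260] v=[-2.0220 0.6198]
Step 6: x=[4.2840 8.7882] v=[-2.9054 0.8111]
Step 7: x=[3.7382 8.8697] v=[-2.7292 0.4077]
Step 8: x=[3.4153 8.7702] v=[-1.6146 -0.4975]

Answer: 3.4153 8.7702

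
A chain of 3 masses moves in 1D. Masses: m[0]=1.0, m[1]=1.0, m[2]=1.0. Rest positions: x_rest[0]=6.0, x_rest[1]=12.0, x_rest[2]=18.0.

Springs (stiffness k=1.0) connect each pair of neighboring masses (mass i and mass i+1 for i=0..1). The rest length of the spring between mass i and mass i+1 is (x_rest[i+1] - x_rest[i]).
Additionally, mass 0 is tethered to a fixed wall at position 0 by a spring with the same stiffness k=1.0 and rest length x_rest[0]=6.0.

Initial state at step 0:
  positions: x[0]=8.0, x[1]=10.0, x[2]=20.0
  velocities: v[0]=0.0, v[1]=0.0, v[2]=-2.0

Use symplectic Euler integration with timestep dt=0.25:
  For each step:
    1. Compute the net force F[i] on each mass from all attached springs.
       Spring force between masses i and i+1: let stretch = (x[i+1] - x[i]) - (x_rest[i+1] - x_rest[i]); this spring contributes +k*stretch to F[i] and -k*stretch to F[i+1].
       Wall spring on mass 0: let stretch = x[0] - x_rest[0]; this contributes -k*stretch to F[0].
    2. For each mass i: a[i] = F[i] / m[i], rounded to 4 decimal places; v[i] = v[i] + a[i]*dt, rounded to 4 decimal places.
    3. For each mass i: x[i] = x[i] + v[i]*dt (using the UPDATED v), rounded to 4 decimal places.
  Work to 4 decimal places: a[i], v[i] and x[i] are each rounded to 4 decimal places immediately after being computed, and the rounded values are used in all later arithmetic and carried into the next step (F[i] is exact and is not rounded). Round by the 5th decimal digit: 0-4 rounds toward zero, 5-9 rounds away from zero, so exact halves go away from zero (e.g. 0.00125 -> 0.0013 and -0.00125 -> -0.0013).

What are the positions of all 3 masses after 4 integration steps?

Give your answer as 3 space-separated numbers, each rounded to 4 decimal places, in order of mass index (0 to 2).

Answer: 5.3012 13.3376 16.4297

Derivation:
Step 0: x=[8.0000 10.0000 20.0000] v=[0.0000 0.0000 -2.0000]
Step 1: x=[7.6250 10.5000 19.2500] v=[-1.5000 2.0000 -3.0000]
Step 2: x=[6.9531 11.3672 18.3281] v=[-2.6875 3.4688 -3.6875]
Step 3: x=[6.1225 12.3936 17.3462] v=[-3.3223 4.1055 -3.9277]
Step 4: x=[5.3012 13.3376 16.4297] v=[-3.2852 3.7759 -3.6659]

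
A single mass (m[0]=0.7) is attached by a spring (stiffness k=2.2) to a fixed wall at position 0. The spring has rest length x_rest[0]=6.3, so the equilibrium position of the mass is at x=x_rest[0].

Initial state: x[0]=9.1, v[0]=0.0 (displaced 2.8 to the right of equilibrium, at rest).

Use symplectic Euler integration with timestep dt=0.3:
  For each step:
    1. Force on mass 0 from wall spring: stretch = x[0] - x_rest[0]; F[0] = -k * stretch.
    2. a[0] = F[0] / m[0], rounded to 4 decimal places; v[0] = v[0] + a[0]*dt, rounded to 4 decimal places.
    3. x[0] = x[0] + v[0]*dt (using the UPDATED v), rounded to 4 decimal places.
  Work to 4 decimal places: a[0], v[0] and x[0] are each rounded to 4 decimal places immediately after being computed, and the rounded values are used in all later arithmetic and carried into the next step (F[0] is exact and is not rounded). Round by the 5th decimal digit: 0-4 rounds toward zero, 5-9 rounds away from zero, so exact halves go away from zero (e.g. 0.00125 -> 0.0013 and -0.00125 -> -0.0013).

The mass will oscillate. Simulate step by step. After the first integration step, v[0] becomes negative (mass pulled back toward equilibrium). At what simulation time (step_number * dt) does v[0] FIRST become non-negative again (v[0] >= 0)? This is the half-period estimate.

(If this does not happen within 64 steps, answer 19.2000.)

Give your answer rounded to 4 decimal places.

Step 0: x=[9.1000] v=[0.0000]
Step 1: x=[8.3080] v=[-2.6400]
Step 2: x=[6.9480] v=[-4.5333]
Step 3: x=[5.4047] v=[-5.1443]
Step 4: x=[4.1146] v=[-4.3002]
Step 5: x=[3.4427] v=[-2.2397]
Step 6: x=[3.5790] v=[0.4543]
First v>=0 after going negative at step 6, time=1.8000

Answer: 1.8000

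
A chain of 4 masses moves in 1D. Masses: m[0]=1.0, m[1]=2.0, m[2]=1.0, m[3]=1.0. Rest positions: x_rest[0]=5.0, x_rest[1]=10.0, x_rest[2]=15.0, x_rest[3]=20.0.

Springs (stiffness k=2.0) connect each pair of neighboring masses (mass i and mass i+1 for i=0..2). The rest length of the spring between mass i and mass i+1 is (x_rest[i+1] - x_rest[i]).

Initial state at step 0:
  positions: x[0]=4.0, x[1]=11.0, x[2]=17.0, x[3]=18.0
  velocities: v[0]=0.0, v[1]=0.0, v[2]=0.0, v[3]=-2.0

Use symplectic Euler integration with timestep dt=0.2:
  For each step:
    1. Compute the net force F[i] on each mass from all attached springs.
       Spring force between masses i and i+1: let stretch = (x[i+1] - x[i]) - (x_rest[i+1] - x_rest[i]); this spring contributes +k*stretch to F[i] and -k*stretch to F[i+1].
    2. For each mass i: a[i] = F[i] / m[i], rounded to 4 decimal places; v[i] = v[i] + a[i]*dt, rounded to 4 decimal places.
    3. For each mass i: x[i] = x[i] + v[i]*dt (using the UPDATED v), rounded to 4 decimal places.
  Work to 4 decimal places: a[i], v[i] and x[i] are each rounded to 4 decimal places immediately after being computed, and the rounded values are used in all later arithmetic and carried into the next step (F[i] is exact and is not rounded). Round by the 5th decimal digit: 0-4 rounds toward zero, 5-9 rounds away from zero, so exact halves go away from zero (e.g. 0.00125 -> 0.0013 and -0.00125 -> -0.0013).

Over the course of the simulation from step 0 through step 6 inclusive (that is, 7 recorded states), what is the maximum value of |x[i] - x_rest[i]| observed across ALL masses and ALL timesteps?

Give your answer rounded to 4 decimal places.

Answer: 2.5124

Derivation:
Step 0: x=[4.0000 11.0000 17.0000 18.0000] v=[0.0000 0.0000 0.0000 -2.0000]
Step 1: x=[4.1600 10.9600 16.6000 17.9200] v=[0.8000 -0.2000 -2.0000 -0.4000]
Step 2: x=[4.4640 10.8736 15.8544 18.1344] v=[1.5200 -0.4320 -3.7280 1.0720]
Step 3: x=[4.8808 10.7300 14.8927 18.5664] v=[2.0838 -0.7178 -4.8083 2.1600]
Step 4: x=[5.3655 10.5190 13.8919 19.1045] v=[2.4235 -1.0551 -5.0039 2.6905]
Step 5: x=[5.8625 10.2368 13.0383 19.6256] v=[2.4849 -1.4112 -4.2680 2.6055]
Step 6: x=[6.3094 9.8916 12.4876 20.0197] v=[2.2346 -1.7258 -2.7537 1.9706]
Max displacement = 2.5124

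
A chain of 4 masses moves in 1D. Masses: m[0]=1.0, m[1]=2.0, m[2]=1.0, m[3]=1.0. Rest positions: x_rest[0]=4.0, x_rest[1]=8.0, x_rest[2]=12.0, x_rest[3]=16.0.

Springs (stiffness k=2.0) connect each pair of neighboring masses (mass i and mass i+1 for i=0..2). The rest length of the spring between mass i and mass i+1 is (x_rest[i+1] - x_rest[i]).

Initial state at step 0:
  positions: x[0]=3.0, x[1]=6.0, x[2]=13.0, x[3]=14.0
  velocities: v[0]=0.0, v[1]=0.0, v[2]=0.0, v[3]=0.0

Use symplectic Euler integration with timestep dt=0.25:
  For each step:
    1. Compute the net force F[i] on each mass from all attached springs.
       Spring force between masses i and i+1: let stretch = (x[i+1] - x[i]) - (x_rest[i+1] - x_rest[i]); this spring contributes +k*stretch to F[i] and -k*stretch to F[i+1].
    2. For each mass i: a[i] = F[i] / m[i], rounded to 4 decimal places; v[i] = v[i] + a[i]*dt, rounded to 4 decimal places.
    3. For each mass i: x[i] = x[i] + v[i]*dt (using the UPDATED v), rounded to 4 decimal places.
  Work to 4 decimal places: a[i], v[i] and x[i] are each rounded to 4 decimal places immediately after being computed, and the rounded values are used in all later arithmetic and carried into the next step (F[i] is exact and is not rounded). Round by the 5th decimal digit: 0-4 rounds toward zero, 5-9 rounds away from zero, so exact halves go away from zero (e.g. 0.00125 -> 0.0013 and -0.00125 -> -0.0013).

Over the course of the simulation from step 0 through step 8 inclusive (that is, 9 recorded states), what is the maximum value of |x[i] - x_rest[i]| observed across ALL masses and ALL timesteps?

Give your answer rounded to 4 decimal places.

Step 0: x=[3.0000 6.0000 13.0000 14.0000] v=[0.0000 0.0000 0.0000 0.0000]
Step 1: x=[2.8750 6.2500 12.2500 14.3750] v=[-0.5000 1.0000 -3.0000 1.5000]
Step 2: x=[2.6719 6.6641 11.0156 14.9844] v=[-0.8125 1.6563 -4.9375 2.4375]
Step 3: x=[2.4678 7.1006 9.7334 15.5977] v=[-0.8164 1.7461 -5.1289 2.4531]
Step 4: x=[2.3428 7.4121 8.8551 15.9780] v=[-0.5000 1.2461 -3.5132 1.5210]
Step 5: x=[2.3515 7.4970 8.6868 15.9679] v=[0.0347 0.3395 -0.6733 -0.0405]
Step 6: x=[2.5034 7.3347 9.2799 15.5476] v=[0.6075 -0.6494 2.3724 -1.6811]
Step 7: x=[2.7592 6.9920 10.4133 14.8439] v=[1.0232 -1.3709 4.5337 -2.8150]
Step 8: x=[3.0441 6.5986 11.6729 14.0863] v=[1.1396 -1.5738 5.0384 -3.0303]
Max displacement = 3.3132

Answer: 3.3132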